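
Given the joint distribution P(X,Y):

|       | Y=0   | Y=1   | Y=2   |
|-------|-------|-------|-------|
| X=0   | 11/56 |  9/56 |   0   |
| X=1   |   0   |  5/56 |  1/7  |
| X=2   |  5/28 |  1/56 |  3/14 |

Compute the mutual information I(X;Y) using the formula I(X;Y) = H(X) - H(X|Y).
0.4960 bits

I(X;Y) = H(X) - H(X|Y)

Marginal of X (row sums):
  P(X=0) = 11/56 + 9/56 + 0 = 5/14
  P(X=1) = 0 + 5/56 + 1/7 = 13/56
  P(X=2) = 5/28 + 1/56 + 3/14 = 23/56
H(X) = -[(5/14)·log₂(5/14) + (13/56)·log₂(13/56) + (23/56)·log₂(23/56)]
  = 0.5305 + 0.4891 + 0.5273 = 1.5469 bits

Marginal of Y (column sums):
  P(Y=0) = 11/56 + 0 + 5/28 = 3/8
  P(Y=1) = 9/56 + 5/56 + 1/56 = 15/56
  P(Y=2) = 0 + 1/7 + 3/14 = 5/14
H(X|Y) = Σ_y P(y)·H(X|Y=y):
  Y=0: P(Y=0) = 3/8, P(X|Y=0) = (11/21, 0, 10/21) → H(X|Y=0) = 0.9984
  Y=1: P(Y=1) = 15/56, P(X|Y=1) = (3/5, 1/3, 1/15) → H(X|Y=1) = 1.2310
  Y=2: P(Y=2) = 5/14, P(X|Y=2) = (0, 2/5, 3/5) → H(X|Y=2) = 0.9710
H(X|Y) = (3/8)·0.9984 + (15/56)·1.2310 + (5/14)·0.9710 = 1.0509 bits

I(X;Y) = H(X) - H(X|Y) = 1.5469 - 1.0509 = 0.4960 bits

Cross-check via I(X;Y) = H(X) + H(Y) - H(X,Y): computing H(Y) from the column sums and H(X,Y) from the 9 cells in the same way gives H(Y) = 1.5702 bits and H(X,Y) = 2.6211 bits, so
I(X;Y) = 1.5469 + 1.5702 - 2.6211 = 0.4960 bits ✓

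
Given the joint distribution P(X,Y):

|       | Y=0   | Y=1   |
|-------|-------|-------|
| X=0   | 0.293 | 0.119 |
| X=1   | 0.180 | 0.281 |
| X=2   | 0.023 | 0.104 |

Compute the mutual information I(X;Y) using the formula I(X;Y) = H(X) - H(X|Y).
0.1111 bits

I(X;Y) = H(X) - H(X|Y)

Marginal of X (row sums):
  P(X=0) = 0.293 + 0.119 = 0.412
  P(X=1) = 0.180 + 0.281 = 0.461
  P(X=2) = 0.023 + 0.104 = 0.127
H(X) = -[0.412·log₂(0.412) + 0.461·log₂(0.461) + 0.127·log₂(0.127)]
  = 0.527065 + 0.515011 + 0.378092 = 1.42017 bits

Marginal of Y (column sums):
  P(Y=0) = 0.293 + 0.180 + 0.023 = 0.496
  P(Y=1) = 0.119 + 0.281 + 0.104 = 0.504
H(X|Y) = Σ_y P(y)·H(X|Y=y):
  Y=0: P(Y=0) = 0.496, P(X|Y=0) = (293/496, 45/124, 23/496) → H(X|Y=0) = 1.184762
  Y=1: P(Y=1) = 0.504, P(X|Y=1) = (17/72, 281/504, 13/63) → H(X|Y=1) = 1.431441
H(X|Y) = 0.496·1.184762 + 0.504·1.431441 = 1.30909 bits

I(X;Y) = H(X) - H(X|Y) = 1.42017 - 1.30909 = 0.1111 bits

Cross-check via I(X;Y) = H(X) + H(Y) - H(X,Y): computing H(Y) from the column sums and H(X,Y) from the 6 cells in the same way gives H(Y) = 0.99995 bits and H(X,Y) = 2.30904 bits, so
I(X;Y) = 1.42017 + 0.99995 - 2.30904 = 0.1111 bits ✓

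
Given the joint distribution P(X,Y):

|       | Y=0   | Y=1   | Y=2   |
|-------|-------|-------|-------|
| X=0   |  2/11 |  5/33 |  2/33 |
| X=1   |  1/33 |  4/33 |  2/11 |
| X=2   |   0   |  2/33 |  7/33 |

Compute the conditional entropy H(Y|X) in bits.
1.2245 bits

H(Y|X) = H(X,Y) - H(X)

H(X,Y) = -Σ_{x,y} P(x,y) log₂ P(x,y). Per-cell terms -P(x,y)·log₂P(x,y):
  X=0: 0.447169, 0.412495, 0.245115
  X=1: 0.152860, 0.369017, 0.447169
  X=2: 0.000000, 0.245115, 0.474523
  (cells with P = 0 contribute 0)
Sum of the 9 terms: H(X,Y) = 2.79346 bits

Marginal of X (row sums):
  P(X=0) = 2/11 + 5/33 + 2/33 = 13/33
  P(X=1) = 1/33 + 4/33 + 2/11 = 1/3
  P(X=2) = 0 + 2/33 + 7/33 = 3/11
H(X) = -[(13/33)·log₂(13/33) + (1/3)·log₂(1/3) + (3/11)·log₂(3/11)]
  = 0.529437 + 0.528321 + 0.511219 = 1.56898 bits

H(Y|X) = H(X,Y) - H(X) = 2.79346 - 1.56898 = 1.2245 bits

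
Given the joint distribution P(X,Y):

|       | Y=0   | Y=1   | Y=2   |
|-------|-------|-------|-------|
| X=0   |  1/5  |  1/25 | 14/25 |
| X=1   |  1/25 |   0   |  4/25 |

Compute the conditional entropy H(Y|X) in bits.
1.0054 bits

H(Y|X) = H(X,Y) - H(X)

H(X,Y) = -Σ_{x,y} P(x,y) log₂ P(x,y). Per-cell terms -P(x,y)·log₂P(x,y):
  X=0: 0.46439, 0.18575, 0.46844
  X=1: 0.18575, 0.00000, 0.42302
  (cells with P = 0 contribute 0)
Sum of the 6 terms: H(X,Y) = 1.72735 bits

Marginal of X (row sums):
  P(X=0) = 1/5 + 1/25 + 14/25 = 4/5
  P(X=1) = 1/25 + 0 + 4/25 = 1/5
H(X) = -[(4/5)·log₂(4/5) + (1/5)·log₂(1/5)]
  = 0.25754 + 0.46439 = 0.72193 bits

H(Y|X) = H(X,Y) - H(X) = 1.72735 - 0.72193 = 1.0054 bits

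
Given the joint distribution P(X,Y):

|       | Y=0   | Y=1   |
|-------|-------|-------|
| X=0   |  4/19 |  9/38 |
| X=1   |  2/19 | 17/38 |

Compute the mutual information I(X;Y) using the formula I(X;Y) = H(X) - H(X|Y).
0.0653 bits

I(X;Y) = H(X) - H(X|Y)

Marginal of X (row sums):
  P(X=0) = 4/19 + 9/38 = 17/38
  P(X=1) = 2/19 + 17/38 = 21/38
H(X) = -[(17/38)·log₂(17/38) + (21/38)·log₂(21/38)]
  = 0.5192 + 0.4728 = 0.9920 bits

Marginal of Y (column sums):
  P(Y=0) = 4/19 + 2/19 = 6/19
  P(Y=1) = 9/38 + 17/38 = 13/19
H(X|Y) = Σ_y P(y)·H(X|Y=y):
  Y=0: P(Y=0) = 6/19, P(X|Y=0) = (2/3, 1/3) → H(X|Y=0) = 0.9183
  Y=1: P(Y=1) = 13/19, P(X|Y=1) = (9/26, 17/26) → H(X|Y=1) = 0.9306
H(X|Y) = (6/19)·0.9183 + (13/19)·0.9306 = 0.9267 bits

I(X;Y) = H(X) - H(X|Y) = 0.9920 - 0.9267 = 0.0653 bits

Cross-check via I(X;Y) = H(X) + H(Y) - H(X,Y): computing H(Y) from the column sums and H(X,Y) from the 4 cells in the same way gives H(Y) = 0.8997 bits and H(X,Y) = 1.8264 bits, so
I(X;Y) = 0.9920 + 0.8997 - 1.8264 = 0.0653 bits ✓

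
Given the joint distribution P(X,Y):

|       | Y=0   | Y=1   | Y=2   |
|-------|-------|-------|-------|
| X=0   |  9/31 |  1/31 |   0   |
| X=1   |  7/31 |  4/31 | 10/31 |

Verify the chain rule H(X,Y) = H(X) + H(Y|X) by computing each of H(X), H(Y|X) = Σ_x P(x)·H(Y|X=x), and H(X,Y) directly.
H(X) = 0.9072 bits, H(Y|X) = 1.1632 bits, H(X,Y) = 2.0703 bits

Marginal of X (row sums):
  P(X=0) = 9/31 + 1/31 + 0 = 10/31
  P(X=1) = 7/31 + 4/31 + 10/31 = 21/31
H(X) = -[(10/31)·log₂(10/31) + (21/31)·log₂(21/31)]
  = 0.52654 + 0.38063 = 0.9072 bits

H(Y|X) = Σ_x P(x)·H(Y|X=x):
  X=0: P(X=0) = 10/31, P(Y|X=0) = (9/10, 1/10, 0) → H(Y|X=0) = 0.46900
  X=1: P(X=1) = 21/31, P(Y|X=1) = (1/3, 4/21, 10/21) → H(Y|X=1) = 1.49371
H(Y|X) = (10/31)·0.46900 + (21/31)·1.49371 = 1.1632 bits

H(X,Y) = -Σ_{x,y} P(x,y) log₂ P(x,y). Per-cell terms -P(x,y)·log₂P(x,y):
  X=0: 0.51801, 0.15981, 0.00000
  X=1: 0.48477, 0.38119, 0.52654
  (cells with P = 0 contribute 0)
Sum of the 6 terms: H(X,Y) = 2.0703 bits

Chain rule check:
  H(X) + H(Y|X) = 0.9072 + 1.1632 = 2.0704 bits
  H(X,Y) = 2.0703 bits
✓ Chain rule verified (Δ = 0.0001 is 4-dp rounding noise: each of the three values was rounded independently).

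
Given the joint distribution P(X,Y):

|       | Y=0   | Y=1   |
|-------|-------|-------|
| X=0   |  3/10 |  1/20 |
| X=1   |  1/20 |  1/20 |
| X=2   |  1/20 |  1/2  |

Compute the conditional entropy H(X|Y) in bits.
0.9145 bits

H(X|Y) = H(X,Y) - H(Y)

H(X,Y) = -Σ_{x,y} P(x,y) log₂ P(x,y). Per-cell terms -P(x,y)·log₂P(x,y):
  X=0: 0.5211, 0.2161
  X=1: 0.2161, 0.2161
  X=2: 0.2161, 0.5000
Sum of the 6 terms: H(X,Y) = 1.8855 bits

Marginal of Y (column sums):
  P(Y=0) = 3/10 + 1/20 + 1/20 = 2/5
  P(Y=1) = 1/20 + 1/20 + 1/2 = 3/5
H(Y) = -[(2/5)·log₂(2/5) + (3/5)·log₂(3/5)]
  = 0.5288 + 0.4422 = 0.9710 bits

H(X|Y) = H(X,Y) - H(Y) = 1.8855 - 0.9710 = 0.9145 bits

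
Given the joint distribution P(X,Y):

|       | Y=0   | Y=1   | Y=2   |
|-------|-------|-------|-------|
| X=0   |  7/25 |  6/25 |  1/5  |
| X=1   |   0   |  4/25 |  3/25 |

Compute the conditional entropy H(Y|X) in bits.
1.4074 bits

H(Y|X) = H(X,Y) - H(X)

H(X,Y) = -Σ_{x,y} P(x,y) log₂ P(x,y). Per-cell terms -P(x,y)·log₂P(x,y):
  X=0: 0.514220, 0.494134, 0.464386
  X=1: 0.000000, 0.423017, 0.367067
  (cells with P = 0 contribute 0)
Sum of the 6 terms: H(X,Y) = 2.26282 bits

Marginal of X (row sums):
  P(X=0) = 7/25 + 6/25 + 1/5 = 18/25
  P(X=1) = 0 + 4/25 + 3/25 = 7/25
H(X) = -[(18/25)·log₂(18/25) + (7/25)·log₂(7/25)]
  = 0.341230 + 0.514220 = 0.85545 bits

H(Y|X) = H(X,Y) - H(X) = 2.26282 - 0.85545 = 1.4074 bits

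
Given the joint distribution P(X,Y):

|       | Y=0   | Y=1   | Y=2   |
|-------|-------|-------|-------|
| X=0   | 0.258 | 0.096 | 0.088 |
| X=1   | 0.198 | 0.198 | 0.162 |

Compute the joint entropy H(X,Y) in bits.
2.4880 bits

H(X,Y) = -Σ_{x,y} P(x,y) log₂ P(x,y). Per-cell terms -P(x,y)·log₂P(x,y):
  X=0: 0.50428, 0.32456, 0.30856
  X=1: 0.46261, 0.46261, 0.42540
Sum of the 6 terms: H(X,Y) = 2.4880 bits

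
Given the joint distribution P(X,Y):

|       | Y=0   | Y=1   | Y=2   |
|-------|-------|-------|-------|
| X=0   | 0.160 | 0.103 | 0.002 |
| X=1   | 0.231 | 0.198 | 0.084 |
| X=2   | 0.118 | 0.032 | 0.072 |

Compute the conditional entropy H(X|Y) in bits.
1.3811 bits

H(X|Y) = H(X,Y) - H(Y)

H(X,Y) = -Σ_{x,y} P(x,y) log₂ P(x,y). Per-cell terms -P(x,y)·log₂P(x,y):
  X=0: 0.42302, 0.33777, 0.01793
  X=1: 0.48834, 0.46261, 0.30017
  X=2: 0.36381, 0.15891, 0.27330
Sum of the 9 terms: H(X,Y) = 2.8259 bits

Marginal of Y (column sums):
  P(Y=0) = 0.160 + 0.231 + 0.118 = 0.509
  P(Y=1) = 0.103 + 0.198 + 0.032 = 0.333
  P(Y=2) = 0.002 + 0.084 + 0.072 = 0.158
H(Y) = -[0.509·log₂(0.509) + 0.333·log₂(0.333) + 0.158·log₂(0.158)]
  = 0.49590 + 0.52827 + 0.42060 = 1.4448 bits

H(X|Y) = H(X,Y) - H(Y) = 2.8259 - 1.4448 = 1.3811 bits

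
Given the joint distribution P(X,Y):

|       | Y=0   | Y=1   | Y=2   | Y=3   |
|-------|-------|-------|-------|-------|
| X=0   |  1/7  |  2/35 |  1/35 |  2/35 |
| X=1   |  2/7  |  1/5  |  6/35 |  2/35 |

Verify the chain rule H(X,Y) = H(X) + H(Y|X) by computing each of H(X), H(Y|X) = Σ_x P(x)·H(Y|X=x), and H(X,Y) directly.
H(X) = 0.8631 bits, H(Y|X) = 1.8093 bits, H(X,Y) = 2.6724 bits

Marginal of X (row sums):
  P(X=0) = 1/7 + 2/35 + 1/35 + 2/35 = 2/7
  P(X=1) = 2/7 + 1/5 + 6/35 + 2/35 = 5/7
H(X) = -[(2/7)·log₂(2/7) + (5/7)·log₂(5/7)]
  = 0.51639 + 0.34673 = 0.8631 bits

H(Y|X) = Σ_x P(x)·H(Y|X=x):
  X=0: P(X=0) = 2/7, P(Y|X=0) = (1/2, 1/5, 1/10, 1/5) → H(Y|X=0) = 1.76096
  X=1: P(X=1) = 5/7, P(Y|X=1) = (2/5, 7/25, 6/25, 2/25) → H(Y|X=1) = 1.82863
H(Y|X) = (2/7)·1.76096 + (5/7)·1.82863 = 1.8093 bits

H(X,Y) = -Σ_{x,y} P(x,y) log₂ P(x,y). Per-cell terms -P(x,y)·log₂P(x,y):
  X=0: 0.40105, 0.23596, 0.14655, 0.23596
  X=1: 0.51639, 0.46439, 0.43617, 0.23596
Sum of the 8 terms: H(X,Y) = 2.6724 bits

Chain rule check:
  H(X) + H(Y|X) = 0.8631 + 1.8093 = 2.6724 bits
  H(X,Y) = 2.6724 bits
✓ Chain rule verified.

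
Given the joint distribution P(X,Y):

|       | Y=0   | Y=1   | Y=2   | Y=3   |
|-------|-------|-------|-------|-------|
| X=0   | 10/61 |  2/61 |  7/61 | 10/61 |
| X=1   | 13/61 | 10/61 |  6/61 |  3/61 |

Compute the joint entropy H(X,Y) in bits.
2.8212 bits

H(X,Y) = -Σ_{x,y} P(x,y) log₂ P(x,y). Per-cell terms -P(x,y)·log₂P(x,y):
  X=0: 0.42767, 0.16166, 0.35842, 0.42767
  X=1: 0.47531, 0.42767, 0.32909, 0.21373
Sum of the 8 terms: H(X,Y) = 2.8212 bits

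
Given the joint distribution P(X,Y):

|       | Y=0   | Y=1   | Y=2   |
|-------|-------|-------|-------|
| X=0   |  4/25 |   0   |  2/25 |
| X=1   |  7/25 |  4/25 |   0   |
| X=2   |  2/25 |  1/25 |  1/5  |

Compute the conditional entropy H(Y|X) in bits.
1.0521 bits

H(Y|X) = H(X,Y) - H(X)

H(X,Y) = -Σ_{x,y} P(x,y) log₂ P(x,y). Per-cell terms -P(x,y)·log₂P(x,y):
  X=0: 0.42302, 0.00000, 0.29151
  X=1: 0.51422, 0.42302, 0.00000
  X=2: 0.29151, 0.18575, 0.46439
  (cells with P = 0 contribute 0)
Sum of the 9 terms: H(X,Y) = 2.5934 bits

Marginal of X (row sums):
  P(X=0) = 4/25 + 0 + 2/25 = 6/25
  P(X=1) = 7/25 + 4/25 + 0 = 11/25
  P(X=2) = 2/25 + 1/25 + 1/5 = 8/25
H(X) = -[(6/25)·log₂(6/25) + (11/25)·log₂(11/25) + (8/25)·log₂(8/25)]
  = 0.49413 + 0.52115 + 0.52603 = 1.5413 bits

H(Y|X) = H(X,Y) - H(X) = 2.5934 - 1.5413 = 1.0521 bits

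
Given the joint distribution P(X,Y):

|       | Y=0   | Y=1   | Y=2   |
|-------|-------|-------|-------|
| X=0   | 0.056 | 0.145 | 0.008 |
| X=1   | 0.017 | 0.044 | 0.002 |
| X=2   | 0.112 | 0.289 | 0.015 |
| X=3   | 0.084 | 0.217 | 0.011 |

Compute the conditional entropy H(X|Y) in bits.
1.7739 bits

H(X|Y) = H(X,Y) - H(Y)

H(X,Y) = -Σ_{x,y} P(x,y) log₂ P(x,y). Per-cell terms -P(x,y)·log₂P(x,y):
  X=0: 0.23287, 0.40395, 0.05573
  X=1: 0.09993, 0.19828, 0.01793
  X=2: 0.35374, 0.51756, 0.09088
  X=3: 0.30017, 0.47832, 0.07157
Sum of the 12 terms: H(X,Y) = 2.8209 bits

Marginal of Y (column sums):
  P(Y=0) = 0.056 + 0.017 + 0.112 + 0.084 = 0.269
  P(Y=1) = 0.145 + 0.044 + 0.289 + 0.217 = 0.695
  P(Y=2) = 0.008 + 0.002 + 0.015 + 0.011 = 0.036
H(Y) = -[0.269·log₂(0.269) + 0.695·log₂(0.695) + 0.036·log₂(0.036)]
  = 0.50957 + 0.36482 + 0.17265 = 1.0470 bits

H(X|Y) = H(X,Y) - H(Y) = 2.8209 - 1.0470 = 1.7739 bits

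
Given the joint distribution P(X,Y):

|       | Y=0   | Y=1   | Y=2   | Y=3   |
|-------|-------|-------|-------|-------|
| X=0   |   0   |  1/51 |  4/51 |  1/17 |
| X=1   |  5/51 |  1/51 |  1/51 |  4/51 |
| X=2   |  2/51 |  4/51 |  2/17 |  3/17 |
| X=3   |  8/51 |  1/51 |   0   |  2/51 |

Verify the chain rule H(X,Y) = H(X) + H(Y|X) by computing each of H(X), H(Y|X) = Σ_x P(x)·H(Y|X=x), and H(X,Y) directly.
H(X) = 1.9009 bits, H(Y|X) = 1.5675 bits, H(X,Y) = 3.4684 bits

Marginal of X (row sums):
  P(X=0) = 0 + 1/51 + 4/51 + 1/17 = 8/51
  P(X=1) = 5/51 + 1/51 + 1/51 + 4/51 = 11/51
  P(X=2) = 2/51 + 4/51 + 2/17 + 3/17 = 7/17
  P(X=3) = 8/51 + 1/51 + 0 + 2/51 = 11/51
H(X) = -[(8/51)·log₂(8/51) + (11/51)·log₂(11/51) + (7/17)·log₂(7/17) + (11/51)·log₂(11/51)]
  = 0.41920 + 0.47731 + 0.52710 + 0.47731 = 1.9009 bits

H(Y|X) = Σ_x P(x)·H(Y|X=x):
  X=0: P(X=0) = 8/51, P(Y|X=0) = (0, 1/8, 1/2, 3/8) → H(Y|X=0) = 1.40564
  X=1: P(X=1) = 11/51, P(Y|X=1) = (5/11, 1/11, 1/11, 4/11) → H(Y|X=1) = 1.67674
  X=2: P(X=2) = 7/17, P(Y|X=2) = (2/21, 4/21, 2/7, 3/7) → H(Y|X=2) = 1.81903
  X=3: P(X=3) = 11/51, P(Y|X=3) = (8/11, 1/11, 0, 2/11) → H(Y|X=3) = 1.09580
H(Y|X) = (8/51)·1.40564 + (11/51)·1.67674 + (7/17)·1.81903 + (11/51)·1.09580 = 1.5675 bits

H(X,Y) = -Σ_{x,y} P(x,y) log₂ P(x,y). Per-cell terms -P(x,y)·log₂P(x,y):
  X=0: 0.00000, 0.11122, 0.28803, 0.24044
  X=1: 0.32848, 0.11122, 0.11122, 0.28803
  X=2: 0.18323, 0.28803, 0.36323, 0.44162
  X=3: 0.41920, 0.11122, 0.00000, 0.18323
  (cells with P = 0 contribute 0)
Sum of the 16 terms: H(X,Y) = 3.4684 bits

Chain rule check:
  H(X) + H(Y|X) = 1.9009 + 1.5675 = 3.4684 bits
  H(X,Y) = 3.4684 bits
✓ Chain rule verified.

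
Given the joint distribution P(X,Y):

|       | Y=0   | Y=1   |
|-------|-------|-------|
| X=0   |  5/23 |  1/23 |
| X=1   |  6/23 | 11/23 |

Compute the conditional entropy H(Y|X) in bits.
0.8619 bits

H(Y|X) = H(X,Y) - H(X)

H(X,Y) = -Σ_{x,y} P(x,y) log₂ P(x,y). Per-cell terms -P(x,y)·log₂P(x,y):
  X=0: 0.478616, 0.196677
  X=1: 0.505722, 0.508932
Sum of the 4 terms: H(X,Y) = 1.68995 bits

Marginal of X (row sums):
  P(X=0) = 5/23 + 1/23 = 6/23
  P(X=1) = 6/23 + 11/23 = 17/23
H(X) = -[(6/23)·log₂(6/23) + (17/23)·log₂(17/23)]
  = 0.505722 + 0.322334 = 0.82806 bits

H(Y|X) = H(X,Y) - H(X) = 1.68995 - 0.82806 = 0.8619 bits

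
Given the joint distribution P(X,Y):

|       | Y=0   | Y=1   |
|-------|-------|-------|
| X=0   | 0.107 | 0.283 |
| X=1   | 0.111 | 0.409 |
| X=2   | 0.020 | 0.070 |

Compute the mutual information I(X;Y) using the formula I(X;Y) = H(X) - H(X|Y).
0.0034 bits

I(X;Y) = H(X) - H(X|Y)

Marginal of X (row sums):
  P(X=0) = 0.107 + 0.283 = 0.390
  P(X=1) = 0.111 + 0.409 = 0.520
  P(X=2) = 0.020 + 0.070 = 0.090
H(X) = -[0.390·log₂(0.390) + 0.520·log₂(0.520) + 0.090·log₂(0.090)]
  = 0.5297970 + 0.4905766 + 0.3126538 = 1.333027 bits

Marginal of Y (column sums):
  P(Y=0) = 0.107 + 0.111 + 0.020 = 0.238
  P(Y=1) = 0.283 + 0.409 + 0.070 = 0.762
H(X|Y) = Σ_y P(y)·H(X|Y=y):
  Y=0: P(Y=0) = 0.238, P(X|Y=0) = (107/238, 111/238, 10/119) → H(X|Y=0) = 1.3319787
  Y=1: P(Y=1) = 0.762, P(X|Y=1) = (283/762, 409/762, 35/381) → H(X|Y=1) = 1.3289562
H(X|Y) = 0.238·1.3319787 + 0.762·1.3289562 = 1.329676 bits

I(X;Y) = H(X) - H(X|Y) = 1.333027 - 1.329676 = 0.0034 bits

Cross-check via I(X;Y) = H(X) + H(Y) - H(X,Y): computing H(Y) from the column sums and H(X,Y) from the 6 cells in the same way gives H(Y) = 0.791699 bits and H(X,Y) = 2.121374 bits, so
I(X;Y) = 1.333027 + 0.791699 - 2.121374 = 0.0034 bits ✓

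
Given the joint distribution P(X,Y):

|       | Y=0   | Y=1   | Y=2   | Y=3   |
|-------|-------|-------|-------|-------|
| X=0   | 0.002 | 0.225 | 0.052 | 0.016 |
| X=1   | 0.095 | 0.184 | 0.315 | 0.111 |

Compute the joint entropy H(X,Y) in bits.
2.4684 bits

H(X,Y) = -Σ_{x,y} P(x,y) log₂ P(x,y). Per-cell terms -P(x,y)·log₂P(x,y):
  X=0: 0.0179, 0.4842, 0.2218, 0.0955
  X=1: 0.3226, 0.4494, 0.5250, 0.3520
Sum of the 8 terms: H(X,Y) = 2.4684 bits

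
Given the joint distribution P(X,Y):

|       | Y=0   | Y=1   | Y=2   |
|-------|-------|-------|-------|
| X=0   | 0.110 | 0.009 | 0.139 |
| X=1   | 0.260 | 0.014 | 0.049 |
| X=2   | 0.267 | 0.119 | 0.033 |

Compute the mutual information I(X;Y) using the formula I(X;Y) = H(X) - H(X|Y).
0.2040 bits

I(X;Y) = H(X) - H(X|Y)

Marginal of X (row sums):
  P(X=0) = 0.110 + 0.009 + 0.139 = 0.258
  P(X=1) = 0.260 + 0.014 + 0.049 = 0.323
  P(X=2) = 0.267 + 0.119 + 0.033 = 0.419
H(X) = -[0.258·log₂(0.258) + 0.323·log₂(0.323) + 0.419·log₂(0.419)]
  = 0.504276 + 0.526617 + 0.525836 = 1.55673 bits

Marginal of Y (column sums):
  P(Y=0) = 0.110 + 0.260 + 0.267 = 0.637
  P(Y=1) = 0.009 + 0.014 + 0.119 = 0.142
  P(Y=2) = 0.139 + 0.049 + 0.033 = 0.221
H(X|Y) = Σ_y P(y)·H(X|Y=y):
  Y=0: P(Y=0) = 0.637, P(X|Y=0) = (110/637, 20/49, 267/637) → H(X|Y=0) = 1.491019
  Y=1: P(Y=1) = 0.142, P(X|Y=1) = (9/142, 7/71, 119/142) → H(X|Y=1) = 0.795412
  Y=2: P(Y=2) = 0.221, P(X|Y=2) = (139/221, 49/221, 33/221) → H(X|Y=2) = 1.312253
H(X|Y) = 0.637·1.491019 + 0.142·0.795412 + 0.221·1.312253 = 1.35274 bits

I(X;Y) = H(X) - H(X|Y) = 1.55673 - 1.35274 = 0.2040 bits

Cross-check via I(X;Y) = H(X) + H(Y) - H(X,Y): computing H(Y) from the column sums and H(X,Y) from the 9 cells in the same way gives H(Y) = 1.29564 bits and H(X,Y) = 2.64838 bits, so
I(X;Y) = 1.55673 + 1.29564 - 2.64838 = 0.2040 bits ✓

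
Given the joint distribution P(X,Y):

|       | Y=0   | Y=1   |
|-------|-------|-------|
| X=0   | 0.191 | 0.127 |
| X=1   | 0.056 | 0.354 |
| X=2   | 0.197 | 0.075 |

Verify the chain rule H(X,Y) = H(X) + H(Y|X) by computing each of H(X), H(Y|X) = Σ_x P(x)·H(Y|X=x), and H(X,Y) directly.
H(X) = 1.5639 bits, H(Y|X) = 0.7756 bits, H(X,Y) = 2.3395 bits

Marginal of X (row sums):
  P(X=0) = 0.191 + 0.127 = 0.318
  P(X=1) = 0.056 + 0.354 = 0.410
  P(X=2) = 0.197 + 0.075 = 0.272
H(X) = -[0.318·log₂(0.318) + 0.410·log₂(0.410) + 0.272·log₂(0.272)]
  = 0.52562 + 0.52738 + 0.51090 = 1.5639 bits

H(Y|X) = Σ_x P(x)·H(Y|X=x):
  X=0: P(X=0) = 0.318, P(Y|X=0) = (191/318, 127/318) → H(Y|X=0) = 0.97058
  X=1: P(X=1) = 0.410, P(Y|X=1) = (28/205, 177/205) → H(Y|X=1) = 0.57523
  X=2: P(X=2) = 0.272, P(Y|X=2) = (197/272, 75/272) → H(Y|X=2) = 0.84957
H(Y|X) = 0.318·0.97058 + 0.410·0.57523 + 0.272·0.84957 = 0.7756 bits

H(X,Y) = -Σ_{x,y} P(x,y) log₂ P(x,y). Per-cell terms -P(x,y)·log₂P(x,y):
  X=0: 0.45618, 0.37809
  X=1: 0.23287, 0.53036
  X=2: 0.46172, 0.28027
Sum of the 6 terms: H(X,Y) = 2.3395 bits

Chain rule check:
  H(X) + H(Y|X) = 1.5639 + 0.7756 = 2.3395 bits
  H(X,Y) = 2.3395 bits
✓ Chain rule verified.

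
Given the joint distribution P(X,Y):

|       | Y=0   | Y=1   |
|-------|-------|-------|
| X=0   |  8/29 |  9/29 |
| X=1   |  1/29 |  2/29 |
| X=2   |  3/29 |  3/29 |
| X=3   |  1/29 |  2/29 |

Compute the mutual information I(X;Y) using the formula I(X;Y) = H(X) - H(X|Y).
0.0106 bits

I(X;Y) = H(X) - H(X|Y)

Marginal of X (row sums):
  P(X=0) = 8/29 + 9/29 = 17/29
  P(X=1) = 1/29 + 2/29 = 3/29
  P(X=2) = 3/29 + 3/29 = 6/29
  P(X=3) = 1/29 + 2/29 = 3/29
H(X) = -[(17/29)·log₂(17/29) + (3/29)·log₂(3/29) + (6/29)·log₂(6/29) + (3/29)·log₂(3/29)]
  = 0.45168 + 0.33859 + 0.47028 + 0.33859 = 1.5991 bits

Marginal of Y (column sums):
  P(Y=0) = 8/29 + 1/29 + 3/29 + 1/29 = 13/29
  P(Y=1) = 9/29 + 2/29 + 3/29 + 2/29 = 16/29
H(X|Y) = Σ_y P(y)·H(X|Y=y):
  Y=0: P(Y=0) = 13/29, P(X|Y=0) = (8/13, 1/13, 3/13, 1/13) → H(X|Y=0) = 1.48853
  Y=1: P(Y=1) = 16/29, P(X|Y=1) = (9/16, 1/8, 3/16, 1/8) → H(X|Y=1) = 1.66974
H(X|Y) = (13/29)·1.48853 + (16/29)·1.66974 = 1.5885 bits

I(X;Y) = H(X) - H(X|Y) = 1.5991 - 1.5885 = 0.0106 bits

Cross-check via I(X;Y) = H(X) + H(Y) - H(X,Y): computing H(Y) from the column sums and H(X,Y) from the 8 cells in the same way gives H(Y) = 0.9923 bits and H(X,Y) = 2.5808 bits, so
I(X;Y) = 1.5991 + 0.9923 - 2.5808 = 0.0106 bits ✓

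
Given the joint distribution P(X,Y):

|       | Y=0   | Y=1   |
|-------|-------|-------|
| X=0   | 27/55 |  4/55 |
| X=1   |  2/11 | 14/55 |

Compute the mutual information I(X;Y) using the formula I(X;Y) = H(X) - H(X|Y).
0.1718 bits

I(X;Y) = H(X) - H(X|Y)

Marginal of X (row sums):
  P(X=0) = 27/55 + 4/55 = 31/55
  P(X=1) = 2/11 + 14/55 = 24/55
H(X) = -[(31/55)·log₂(31/55) + (24/55)·log₂(24/55)]
  = 0.46622 + 0.52206 = 0.98828 bits

Marginal of Y (column sums):
  P(Y=0) = 27/55 + 2/11 = 37/55
  P(Y=1) = 4/55 + 14/55 = 18/55
H(X|Y) = Σ_y P(y)·H(X|Y=y):
  Y=0: P(Y=0) = 37/55, P(X|Y=0) = (27/37, 10/37) → H(X|Y=0) = 0.84185
  Y=1: P(Y=1) = 18/55, P(X|Y=1) = (2/9, 7/9) → H(X|Y=1) = 0.76420
H(X|Y) = (37/55)·0.84185 + (18/55)·0.76420 = 0.81644 bits

I(X;Y) = H(X) - H(X|Y) = 0.98828 - 0.81644 = 0.1718 bits

Cross-check via I(X;Y) = H(X) + H(Y) - H(X,Y): computing H(Y) from the column sums and H(X,Y) from the 4 cells in the same way gives H(Y) = 0.91212 bits and H(X,Y) = 1.72856 bits, so
I(X;Y) = 0.98828 + 0.91212 - 1.72856 = 0.1718 bits ✓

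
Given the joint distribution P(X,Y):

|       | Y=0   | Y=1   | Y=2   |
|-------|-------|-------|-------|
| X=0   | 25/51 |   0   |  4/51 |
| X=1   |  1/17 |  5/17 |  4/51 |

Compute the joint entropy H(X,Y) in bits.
1.8400 bits

H(X,Y) = -Σ_{x,y} P(x,y) log₂ P(x,y). Per-cell terms -P(x,y)·log₂P(x,y):
  X=0: 0.50420, 0.00000, 0.28803
  X=1: 0.24044, 0.51927, 0.28803
  (cells with P = 0 contribute 0)
Sum of the 6 terms: H(X,Y) = 1.8400 bits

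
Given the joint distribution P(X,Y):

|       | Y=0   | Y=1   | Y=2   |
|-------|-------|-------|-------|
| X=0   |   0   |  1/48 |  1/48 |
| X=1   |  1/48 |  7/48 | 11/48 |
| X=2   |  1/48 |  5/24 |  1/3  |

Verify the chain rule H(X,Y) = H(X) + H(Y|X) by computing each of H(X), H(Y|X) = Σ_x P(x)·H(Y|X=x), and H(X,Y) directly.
H(X) = 1.1872 bits, H(Y|X) = 1.1702 bits, H(X,Y) = 2.3574 bits

Marginal of X (row sums):
  P(X=0) = 0 + 1/48 + 1/48 = 1/24
  P(X=1) = 1/48 + 7/48 + 11/48 = 19/48
  P(X=2) = 1/48 + 5/24 + 1/3 = 9/16
H(X) = -[(1/24)·log₂(1/24) + (19/48)·log₂(19/48) + (9/16)·log₂(9/16)]
  = 0.19104 + 0.52924 + 0.46692 = 1.1872 bits

H(Y|X) = Σ_x P(x)·H(Y|X=x):
  X=0: P(X=0) = 1/24, P(Y|X=0) = (0, 1/2, 1/2) → H(Y|X=0) = 1.00000
  X=1: P(X=1) = 19/48, P(Y|X=1) = (1/19, 7/19, 11/19) → H(Y|X=1) = 1.21081
  X=2: P(X=2) = 9/16, P(Y|X=2) = (1/27, 10/27, 16/27) → H(Y|X=2) = 1.15417
H(Y|X) = (1/24)·1.00000 + (19/48)·1.21081 + (9/16)·1.15417 = 1.1702 bits

H(X,Y) = -Σ_{x,y} P(x,y) log₂ P(x,y). Per-cell terms -P(x,y)·log₂P(x,y):
  X=0: 0.00000, 0.11635, 0.11635
  X=1: 0.11635, 0.40507, 0.48710
  X=2: 0.11635, 0.47147, 0.52832
  (cells with P = 0 contribute 0)
Sum of the 9 terms: H(X,Y) = 2.3574 bits

Chain rule check:
  H(X) + H(Y|X) = 1.1872 + 1.1702 = 2.3574 bits
  H(X,Y) = 2.3574 bits
✓ Chain rule verified.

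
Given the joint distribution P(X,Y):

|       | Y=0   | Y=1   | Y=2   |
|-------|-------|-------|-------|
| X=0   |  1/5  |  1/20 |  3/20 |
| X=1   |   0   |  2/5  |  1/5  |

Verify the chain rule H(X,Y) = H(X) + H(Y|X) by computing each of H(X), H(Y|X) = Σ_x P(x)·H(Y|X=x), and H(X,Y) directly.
H(X) = 0.9710 bits, H(Y|X) = 1.1132 bits, H(X,Y) = 2.0842 bits

Marginal of X (row sums):
  P(X=0) = 1/5 + 1/20 + 3/20 = 2/5
  P(X=1) = 0 + 2/5 + 1/5 = 3/5
H(X) = -[(2/5)·log₂(2/5) + (3/5)·log₂(3/5)]
  = 0.5288 + 0.4422 = 0.9710 bits

H(Y|X) = Σ_x P(x)·H(Y|X=x):
  X=0: P(X=0) = 2/5, P(Y|X=0) = (1/2, 1/8, 3/8) → H(Y|X=0) = 1.4056
  X=1: P(X=1) = 3/5, P(Y|X=1) = (0, 2/3, 1/3) → H(Y|X=1) = 0.9183
H(Y|X) = (2/5)·1.4056 + (3/5)·0.9183 = 1.1132 bits

H(X,Y) = -Σ_{x,y} P(x,y) log₂ P(x,y). Per-cell terms -P(x,y)·log₂P(x,y):
  X=0: 0.4644, 0.2161, 0.4105
  X=1: 0.0000, 0.5288, 0.4644
  (cells with P = 0 contribute 0)
Sum of the 6 terms: H(X,Y) = 2.0842 bits

Chain rule check:
  H(X) + H(Y|X) = 0.9710 + 1.1132 = 2.0842 bits
  H(X,Y) = 2.0842 bits
✓ Chain rule verified.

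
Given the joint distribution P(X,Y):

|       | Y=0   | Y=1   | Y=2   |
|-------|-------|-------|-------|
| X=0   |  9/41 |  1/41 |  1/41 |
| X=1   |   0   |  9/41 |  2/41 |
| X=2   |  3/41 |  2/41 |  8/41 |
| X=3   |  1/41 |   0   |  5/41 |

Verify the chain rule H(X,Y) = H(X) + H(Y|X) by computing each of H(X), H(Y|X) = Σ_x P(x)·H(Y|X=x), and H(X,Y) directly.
H(X) = 1.9497 bits, H(Y|X) = 0.9341 bits, H(X,Y) = 2.8838 bits

Marginal of X (row sums):
  P(X=0) = 9/41 + 1/41 + 1/41 = 11/41
  P(X=1) = 0 + 9/41 + 2/41 = 11/41
  P(X=2) = 3/41 + 2/41 + 8/41 = 13/41
  P(X=3) = 1/41 + 0 + 5/41 = 6/41
H(X) = -[(11/41)·log₂(11/41) + (11/41)·log₂(11/41) + (13/41)·log₂(13/41) + (6/41)·log₂(6/41)]
  = 0.50925 + 0.50925 + 0.52543 + 0.40574 = 1.9497 bits

H(Y|X) = Σ_x P(x)·H(Y|X=x):
  X=0: P(X=0) = 11/41, P(Y|X=0) = (9/11, 1/11, 1/11) → H(Y|X=0) = 0.86586
  X=1: P(X=1) = 11/41, P(Y|X=1) = (0, 9/11, 2/11) → H(Y|X=1) = 0.68404
  X=2: P(X=2) = 13/41, P(Y|X=2) = (3/13, 2/13, 8/13) → H(Y|X=2) = 1.33468
  X=3: P(X=3) = 6/41, P(Y|X=3) = (1/6, 0, 5/6) → H(Y|X=3) = 0.65002
H(Y|X) = (11/41)·0.86586 + (11/41)·0.68404 + (13/41)·1.33468 + (6/41)·0.65002 = 0.9341 bits

H(X,Y) = -Σ_{x,y} P(x,y) log₂ P(x,y). Per-cell terms -P(x,y)·log₂P(x,y):
  X=0: 0.48021, 0.13067, 0.13067
  X=1: 0.00000, 0.48021, 0.21256
  X=2: 0.27604, 0.21256, 0.46001
  X=3: 0.13067, 0.00000, 0.37020
  (cells with P = 0 contribute 0)
Sum of the 12 terms: H(X,Y) = 2.8838 bits

Chain rule check:
  H(X) + H(Y|X) = 1.9497 + 0.9341 = 2.8838 bits
  H(X,Y) = 2.8838 bits
✓ Chain rule verified.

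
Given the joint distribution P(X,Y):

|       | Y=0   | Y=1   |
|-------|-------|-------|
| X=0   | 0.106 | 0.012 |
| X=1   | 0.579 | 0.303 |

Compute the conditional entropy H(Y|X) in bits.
0.8746 bits

H(Y|X) = H(X,Y) - H(X)

H(X,Y) = -Σ_{x,y} P(x,y) log₂ P(x,y). Per-cell terms -P(x,y)·log₂P(x,y):
  X=0: 0.34321, 0.07657
  X=1: 0.45646, 0.52195
Sum of the 4 terms: H(X,Y) = 1.3982 bits

Marginal of X (row sums):
  P(X=0) = 0.106 + 0.012 = 0.118
  P(X=1) = 0.579 + 0.303 = 0.882
H(X) = -[0.118·log₂(0.118) + 0.882·log₂(0.882)]
  = 0.36381 + 0.15977 = 0.5236 bits

H(Y|X) = H(X,Y) - H(X) = 1.3982 - 0.5236 = 0.8746 bits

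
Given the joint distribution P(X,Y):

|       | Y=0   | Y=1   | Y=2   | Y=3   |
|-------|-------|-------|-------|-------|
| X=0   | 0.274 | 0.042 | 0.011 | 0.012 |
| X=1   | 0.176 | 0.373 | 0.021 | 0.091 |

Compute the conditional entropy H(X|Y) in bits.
0.7139 bits

H(X|Y) = H(X,Y) - H(Y)

H(X,Y) = -Σ_{x,y} P(x,y) log₂ P(x,y). Per-cell terms -P(x,y)·log₂P(x,y):
  X=0: 0.51176, 0.19209, 0.07157, 0.07657
  X=1: 0.44112, 0.53069, 0.11704, 0.31468
Sum of the 8 terms: H(X,Y) = 2.2555 bits

Marginal of Y (column sums):
  P(Y=0) = 0.274 + 0.176 = 0.450
  P(Y=1) = 0.042 + 0.373 = 0.415
  P(Y=2) = 0.011 + 0.021 = 0.032
  P(Y=3) = 0.012 + 0.091 = 0.103
H(Y) = -[0.450·log₂(0.450) + 0.415·log₂(0.415) + 0.032·log₂(0.032) + 0.103·log₂(0.103)]
  = 0.51840 + 0.52656 + 0.15891 + 0.33777 = 1.5416 bits

H(X|Y) = H(X,Y) - H(Y) = 2.2555 - 1.5416 = 0.7139 bits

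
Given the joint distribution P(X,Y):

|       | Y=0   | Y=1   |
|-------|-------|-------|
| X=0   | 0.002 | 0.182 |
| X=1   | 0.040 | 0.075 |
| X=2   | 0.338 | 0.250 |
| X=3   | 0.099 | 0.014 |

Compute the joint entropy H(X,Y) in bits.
2.3768 bits

H(X,Y) = -Σ_{x,y} P(x,y) log₂ P(x,y). Per-cell terms -P(x,y)·log₂P(x,y):
  X=0: 0.0179, 0.4474
  X=1: 0.1858, 0.2803
  X=2: 0.5289, 0.5000
  X=3: 0.3303, 0.0862
Sum of the 8 terms: H(X,Y) = 2.3768 bits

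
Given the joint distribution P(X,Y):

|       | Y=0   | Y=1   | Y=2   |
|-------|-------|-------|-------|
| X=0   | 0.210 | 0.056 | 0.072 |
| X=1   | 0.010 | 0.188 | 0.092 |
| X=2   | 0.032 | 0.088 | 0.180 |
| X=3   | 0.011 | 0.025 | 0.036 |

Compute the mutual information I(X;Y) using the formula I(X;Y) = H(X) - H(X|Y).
0.3035 bits

I(X;Y) = H(X) - H(X|Y)

Marginal of X (row sums):
  P(X=0) = 0.210 + 0.056 + 0.072 = 0.338
  P(X=1) = 0.010 + 0.188 + 0.092 = 0.290
  P(X=2) = 0.032 + 0.088 + 0.180 = 0.300
  P(X=3) = 0.011 + 0.025 + 0.036 = 0.072
H(X) = -[0.338·log₂(0.338) + 0.290·log₂(0.290) + 0.300·log₂(0.300) + 0.072·log₂(0.072)]
  = 0.52894 + 0.51790 + 0.52109 + 0.27330 = 1.84123 bits

Marginal of Y (column sums):
  P(Y=0) = 0.210 + 0.010 + 0.032 + 0.011 = 0.263
  P(Y=1) = 0.056 + 0.188 + 0.088 + 0.025 = 0.357
  P(Y=2) = 0.072 + 0.092 + 0.180 + 0.036 = 0.380
H(X|Y) = Σ_y P(y)·H(X|Y=y):
  Y=0: P(Y=0) = 0.263, P(X|Y=0) = (210/263, 10/263, 32/263, 11/263) → H(X|Y=0) = 0.99989
  Y=1: P(Y=1) = 0.357, P(X|Y=1) = (8/51, 188/357, 88/357, 25/357) → H(X|Y=1) = 1.67305
  Y=2: P(Y=2) = 0.380, P(X|Y=2) = (18/95, 23/95, 9/19, 9/95) → H(X|Y=2) = 1.78287
H(X|Y) = 0.263·0.99989 + 0.357·1.67305 + 0.380·1.78287 = 1.53774 bits

I(X;Y) = H(X) - H(X|Y) = 1.84123 - 1.53774 = 0.3035 bits

Cross-check via I(X;Y) = H(X) + H(Y) - H(X,Y): computing H(Y) from the column sums and H(X,Y) from the 12 cells in the same way gives H(Y) = 1.56772 bits and H(X,Y) = 3.10547 bits, so
I(X;Y) = 1.84123 + 1.56772 - 3.10547 = 0.3035 bits ✓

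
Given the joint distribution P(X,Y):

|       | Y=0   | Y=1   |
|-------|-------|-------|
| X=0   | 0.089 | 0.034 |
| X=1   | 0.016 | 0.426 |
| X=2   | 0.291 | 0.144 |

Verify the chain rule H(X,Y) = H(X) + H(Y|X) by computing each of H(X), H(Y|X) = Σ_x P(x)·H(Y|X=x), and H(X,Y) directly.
H(X) = 1.4149 bits, H(Y|X) = 0.6023 bits, H(X,Y) = 2.0172 bits

Marginal of X (row sums):
  P(X=0) = 0.089 + 0.034 = 0.123
  P(X=1) = 0.016 + 0.426 = 0.442
  P(X=2) = 0.291 + 0.144 = 0.435
H(X) = -[0.123·log₂(0.123) + 0.442·log₂(0.442) + 0.435·log₂(0.435)]
  = 0.3719 + 0.5206 + 0.5224 = 1.4149 bits

H(Y|X) = Σ_x P(x)·H(Y|X=x):
  X=0: P(X=0) = 0.123, P(Y|X=0) = (89/123, 34/123) → H(Y|X=0) = 0.8505
  X=1: P(X=1) = 0.442, P(Y|X=1) = (8/221, 213/221) → H(Y|X=1) = 0.2246
  X=2: P(X=2) = 0.435, P(Y|X=2) = (97/145, 48/145) → H(Y|X=2) = 0.9160
H(Y|X) = 0.123·0.8505 + 0.442·0.2246 + 0.435·0.9160 = 0.6023 bits

H(X,Y) = -Σ_{x,y} P(x,y) log₂ P(x,y). Per-cell terms -P(x,y)·log₂P(x,y):
  X=0: 0.3106, 0.1659
  X=1: 0.0955, 0.5244
  X=2: 0.5182, 0.4026
Sum of the 6 terms: H(X,Y) = 2.0172 bits

Chain rule check:
  H(X) + H(Y|X) = 1.4149 + 0.6023 = 2.0172 bits
  H(X,Y) = 2.0172 bits
✓ Chain rule verified.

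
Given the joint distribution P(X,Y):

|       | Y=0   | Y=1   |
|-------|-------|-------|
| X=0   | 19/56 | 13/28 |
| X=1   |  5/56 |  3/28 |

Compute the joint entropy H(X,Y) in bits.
1.6995 bits

H(X,Y) = -Σ_{x,y} P(x,y) log₂ P(x,y). Per-cell terms -P(x,y)·log₂P(x,y):
  X=0: 0.5291, 0.5139
  X=1: 0.3112, 0.3453
Sum of the 4 terms: H(X,Y) = 1.6995 bits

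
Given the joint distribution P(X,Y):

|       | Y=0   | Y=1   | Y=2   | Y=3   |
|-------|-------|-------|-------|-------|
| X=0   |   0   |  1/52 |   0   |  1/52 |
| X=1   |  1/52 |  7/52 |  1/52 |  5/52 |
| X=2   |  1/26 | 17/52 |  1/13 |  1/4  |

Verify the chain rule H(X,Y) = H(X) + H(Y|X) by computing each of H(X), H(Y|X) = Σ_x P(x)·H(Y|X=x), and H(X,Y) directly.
H(X) = 1.0577 bits, H(Y|X) = 1.5878 bits, H(X,Y) = 2.6456 bits

Marginal of X (row sums):
  P(X=0) = 0 + 1/52 + 0 + 1/52 = 1/26
  P(X=1) = 1/52 + 7/52 + 1/52 + 5/52 = 7/26
  P(X=2) = 1/26 + 17/52 + 1/13 + 1/4 = 9/13
H(X) = -[(1/26)·log₂(1/26) + (7/26)·log₂(7/26) + (9/13)·log₂(9/13)]
  = 0.180786 + 0.509677 + 0.367279 = 1.0577 bits

H(Y|X) = Σ_x P(x)·H(Y|X=x):
  X=0: P(X=0) = 1/26, P(Y|X=0) = (0, 1/2, 0, 1/2) → H(Y|X=0) = 1.000000
  X=1: P(X=1) = 7/26, P(Y|X=1) = (1/14, 1/2, 1/14, 5/14) → H(Y|X=1) = 1.574417
  X=2: P(X=2) = 9/13, P(Y|X=2) = (1/18, 17/36, 1/9, 13/36) → H(Y|X=2) = 1.625687
H(Y|X) = (1/26)·1.000000 + (7/26)·1.574417 + (9/13)·1.625687 = 1.5878 bits

H(X,Y) = -Σ_{x,y} P(x,y) log₂ P(x,y). Per-cell terms -P(x,y)·log₂P(x,y):
  X=0: 0.000000, 0.109624, 0.000000, 0.109624
  X=1: 0.109624, 0.389454, 0.109624, 0.324857
  X=2: 0.180786, 0.527319, 0.284649, 0.500000
  (cells with P = 0 contribute 0)
Sum of the 12 terms: H(X,Y) = 2.6456 bits

Chain rule check:
  H(X) + H(Y|X) = 1.0577 + 1.5878 = 2.6455 bits
  H(X,Y) = 2.6456 bits
✓ Chain rule verified (Δ = 0.0001 is 4-dp rounding noise: each of the three values was rounded independently).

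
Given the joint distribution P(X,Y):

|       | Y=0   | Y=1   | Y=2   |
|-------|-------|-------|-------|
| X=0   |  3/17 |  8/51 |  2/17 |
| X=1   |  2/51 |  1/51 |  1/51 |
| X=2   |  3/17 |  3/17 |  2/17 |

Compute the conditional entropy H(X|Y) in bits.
1.3136 bits

H(X|Y) = H(X,Y) - H(Y)

H(X,Y) = -Σ_{x,y} P(x,y) log₂ P(x,y). Per-cell terms -P(x,y)·log₂P(x,y):
  X=0: 0.44162, 0.41920, 0.36323
  X=1: 0.18323, 0.11122, 0.11122
  X=2: 0.44162, 0.44162, 0.36323
Sum of the 9 terms: H(X,Y) = 2.8762 bits

Marginal of Y (column sums):
  P(Y=0) = 3/17 + 2/51 + 3/17 = 20/51
  P(Y=1) = 8/51 + 1/51 + 3/17 = 6/17
  P(Y=2) = 2/17 + 1/51 + 2/17 = 13/51
H(Y) = -[(20/51)·log₂(20/51) + (6/17)·log₂(6/17) + (13/51)·log₂(13/51)]
  = 0.52961 + 0.53029 + 0.50266 = 1.5626 bits

H(X|Y) = H(X,Y) - H(Y) = 2.8762 - 1.5626 = 1.3136 bits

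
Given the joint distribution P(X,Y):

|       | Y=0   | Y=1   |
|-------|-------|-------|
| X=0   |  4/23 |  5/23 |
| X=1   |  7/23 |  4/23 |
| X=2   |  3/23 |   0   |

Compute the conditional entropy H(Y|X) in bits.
0.8401 bits

H(Y|X) = H(X,Y) - H(X)

H(X,Y) = -Σ_{x,y} P(x,y) log₂ P(x,y). Per-cell terms -P(x,y)·log₂P(x,y):
  X=0: 0.4389, 0.4786
  X=1: 0.5223, 0.4389
  X=2: 0.3833, 0.0000
  (cells with P = 0 contribute 0)
Sum of the 6 terms: H(X,Y) = 2.2620 bits

Marginal of X (row sums):
  P(X=0) = 4/23 + 5/23 = 9/23
  P(X=1) = 7/23 + 4/23 = 11/23
  P(X=2) = 3/23 + 0 = 3/23
H(X) = -[(9/23)·log₂(9/23) + (11/23)·log₂(11/23) + (3/23)·log₂(3/23)]
  = 0.5297 + 0.5089 + 0.3833 = 1.4219 bits

H(Y|X) = H(X,Y) - H(X) = 2.2620 - 1.4219 = 0.8401 bits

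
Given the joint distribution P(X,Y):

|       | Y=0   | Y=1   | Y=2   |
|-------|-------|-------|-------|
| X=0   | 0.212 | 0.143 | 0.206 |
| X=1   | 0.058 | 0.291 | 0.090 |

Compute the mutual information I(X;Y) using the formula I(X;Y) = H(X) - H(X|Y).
0.1274 bits

I(X;Y) = H(X) - H(X|Y)

Marginal of X (row sums):
  P(X=0) = 0.212 + 0.143 + 0.206 = 0.561
  P(X=1) = 0.058 + 0.291 + 0.090 = 0.439
H(X) = -[0.561·log₂(0.561) + 0.439·log₂(0.439)]
  = 0.467833 + 0.521403 = 0.98924 bits

Marginal of Y (column sums):
  P(Y=0) = 0.212 + 0.058 = 0.270
  P(Y=1) = 0.143 + 0.291 = 0.434
  P(Y=2) = 0.206 + 0.090 = 0.296
H(X|Y) = Σ_y P(y)·H(X|Y=y):
  Y=0: P(Y=0) = 0.270, P(X|Y=0) = (106/135, 29/135) → H(X|Y=0) = 0.750586
  Y=1: P(Y=1) = 0.434, P(X|Y=1) = (143/434, 291/434) → H(X|Y=1) = 0.914408
  Y=2: P(Y=2) = 0.296, P(X|Y=2) = (103/148, 45/148) → H(X|Y=2) = 0.886190
H(X|Y) = 0.270·0.750586 + 0.434·0.914408 + 0.296·0.886190 = 0.86182 bits

I(X;Y) = H(X) - H(X|Y) = 0.98924 - 0.86182 = 0.1274 bits

Cross-check via I(X;Y) = H(X) + H(Y) - H(X,Y): computing H(Y) from the column sums and H(X,Y) from the 6 cells in the same way gives H(Y) = 1.55253 bits and H(X,Y) = 2.41436 bits, so
I(X;Y) = 0.98924 + 1.55253 - 2.41436 = 0.1274 bits ✓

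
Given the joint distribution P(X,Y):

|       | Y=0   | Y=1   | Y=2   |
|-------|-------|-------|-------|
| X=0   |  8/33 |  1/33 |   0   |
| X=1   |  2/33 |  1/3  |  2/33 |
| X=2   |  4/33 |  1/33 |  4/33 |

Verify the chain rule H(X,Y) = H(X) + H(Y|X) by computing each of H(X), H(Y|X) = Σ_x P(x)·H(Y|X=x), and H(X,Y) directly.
H(X) = 1.5395 bits, H(Y|X) = 1.0184 bits, H(X,Y) = 2.5579 bits

Marginal of X (row sums):
  P(X=0) = 8/33 + 1/33 + 0 = 3/11
  P(X=1) = 2/33 + 1/3 + 2/33 = 5/11
  P(X=2) = 4/33 + 1/33 + 4/33 = 3/11
H(X) = -[(3/11)·log₂(3/11) + (5/11)·log₂(5/11) + (3/11)·log₂(3/11)]
  = 0.51122 + 0.51705 + 0.51122 = 1.5395 bits

H(Y|X) = Σ_x P(x)·H(Y|X=x):
  X=0: P(X=0) = 3/11, P(Y|X=0) = (8/9, 1/9, 0) → H(Y|X=0) = 0.50326
  X=1: P(X=1) = 5/11, P(Y|X=1) = (2/15, 11/15, 2/15) → H(Y|X=1) = 1.10331
  X=2: P(X=2) = 3/11, P(Y|X=2) = (4/9, 1/9, 4/9) → H(Y|X=2) = 1.39215
H(Y|X) = (3/11)·0.50326 + (5/11)·1.10331 + (3/11)·1.39215 = 1.0184 bits

H(X,Y) = -Σ_{x,y} P(x,y) log₂ P(x,y). Per-cell terms -P(x,y)·log₂P(x,y):
  X=0: 0.49561, 0.15286, 0.00000
  X=1: 0.24511, 0.52832, 0.24511
  X=2: 0.36902, 0.15286, 0.36902
  (cells with P = 0 contribute 0)
Sum of the 9 terms: H(X,Y) = 2.5579 bits

Chain rule check:
  H(X) + H(Y|X) = 1.5395 + 1.0184 = 2.5579 bits
  H(X,Y) = 2.5579 bits
✓ Chain rule verified.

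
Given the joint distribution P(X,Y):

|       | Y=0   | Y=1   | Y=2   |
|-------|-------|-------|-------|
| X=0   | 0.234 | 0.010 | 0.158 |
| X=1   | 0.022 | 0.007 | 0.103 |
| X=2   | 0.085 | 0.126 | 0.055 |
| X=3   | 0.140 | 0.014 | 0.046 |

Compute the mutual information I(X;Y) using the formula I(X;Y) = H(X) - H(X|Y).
0.2616 bits

I(X;Y) = H(X) - H(X|Y)

Marginal of X (row sums):
  P(X=0) = 0.234 + 0.010 + 0.158 = 0.402
  P(X=1) = 0.022 + 0.007 + 0.103 = 0.132
  P(X=2) = 0.085 + 0.126 + 0.055 = 0.266
  P(X=3) = 0.140 + 0.014 + 0.046 = 0.200
H(X) = -[0.402·log₂(0.402) + 0.132·log₂(0.132) + 0.266·log₂(0.266) + 0.200·log₂(0.200)]
  = 0.5285 + 0.3856 + 0.5082 + 0.4644 = 1.8867 bits

Marginal of Y (column sums):
  P(Y=0) = 0.234 + 0.022 + 0.085 + 0.140 = 0.481
  P(Y=1) = 0.010 + 0.007 + 0.126 + 0.014 = 0.157
  P(Y=2) = 0.158 + 0.103 + 0.055 + 0.046 = 0.362
H(X|Y) = Σ_y P(y)·H(X|Y=y):
  Y=0: P(Y=0) = 0.481, P(X|Y=0) = (18/37, 22/481, 85/481, 140/481) → H(X|Y=0) = 1.6694
  Y=1: P(Y=1) = 0.157, P(X|Y=1) = (10/157, 7/157, 126/157, 14/157) → H(X|Y=1) = 1.0188
  Y=2: P(Y=2) = 0.362, P(X|Y=2) = (79/181, 103/362, 55/362, 23/181) → H(X|Y=2) = 1.8292
H(X|Y) = 0.481·1.6694 + 0.157·1.0188 + 0.362·1.8292 = 1.6251 bits

I(X;Y) = H(X) - H(X|Y) = 1.8867 - 1.6251 = 0.2616 bits

Cross-check via I(X;Y) = H(X) + H(Y) - H(X,Y): computing H(Y) from the column sums and H(X,Y) from the 12 cells in the same way gives H(Y) = 1.4579 bits and H(X,Y) = 3.0830 bits, so
I(X;Y) = 1.8867 + 1.4579 - 3.0830 = 0.2616 bits ✓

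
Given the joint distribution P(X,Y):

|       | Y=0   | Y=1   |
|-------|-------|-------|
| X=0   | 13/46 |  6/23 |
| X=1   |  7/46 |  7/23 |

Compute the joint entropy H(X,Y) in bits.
1.9566 bits

H(X,Y) = -Σ_{x,y} P(x,y) log₂ P(x,y). Per-cell terms -P(x,y)·log₂P(x,y):
  X=0: 0.51523, 0.50572
  X=1: 0.41334, 0.52232
Sum of the 4 terms: H(X,Y) = 1.9566 bits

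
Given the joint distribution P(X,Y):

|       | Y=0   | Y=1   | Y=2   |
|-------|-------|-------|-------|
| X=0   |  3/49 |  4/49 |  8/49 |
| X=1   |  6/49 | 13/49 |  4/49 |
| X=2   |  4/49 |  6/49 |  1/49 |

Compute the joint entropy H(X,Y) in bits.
2.9233 bits

H(X,Y) = -Σ_{x,y} P(x,y) log₂ P(x,y). Per-cell terms -P(x,y)·log₂P(x,y):
  X=0: 0.24672, 0.29508, 0.42689
  X=1: 0.37099, 0.50787, 0.29508
  X=2: 0.29508, 0.37099, 0.11459
Sum of the 9 terms: H(X,Y) = 2.9233 bits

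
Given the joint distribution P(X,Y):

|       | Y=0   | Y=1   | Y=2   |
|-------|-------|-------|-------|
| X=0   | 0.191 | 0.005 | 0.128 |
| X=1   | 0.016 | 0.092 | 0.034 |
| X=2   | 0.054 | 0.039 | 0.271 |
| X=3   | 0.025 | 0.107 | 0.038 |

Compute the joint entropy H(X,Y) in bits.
3.0297 bits

H(X,Y) = -Σ_{x,y} P(x,y) log₂ P(x,y). Per-cell terms -P(x,y)·log₂P(x,y):
  X=0: 0.45618, 0.03822, 0.37962
  X=1: 0.09545, 0.31668, 0.16586
  X=2: 0.22739, 0.18253, 0.51047
  X=3: 0.13305, 0.34500, 0.17928
Sum of the 12 terms: H(X,Y) = 3.0297 bits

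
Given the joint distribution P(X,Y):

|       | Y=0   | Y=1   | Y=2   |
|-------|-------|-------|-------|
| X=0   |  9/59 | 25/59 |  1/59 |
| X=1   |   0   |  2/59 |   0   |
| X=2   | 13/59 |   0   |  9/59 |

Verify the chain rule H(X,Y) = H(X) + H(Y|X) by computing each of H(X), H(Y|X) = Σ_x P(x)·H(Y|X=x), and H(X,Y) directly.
H(X) = 1.1431 bits, H(Y|X) = 0.9555 bits, H(X,Y) = 2.0986 bits

Marginal of X (row sums):
  P(X=0) = 9/59 + 25/59 + 1/59 = 35/59
  P(X=1) = 0 + 2/59 + 0 = 2/59
  P(X=2) = 13/59 + 0 + 9/59 = 22/59
H(X) = -[(35/59)·log₂(35/59) + (2/59)·log₂(2/59) + (22/59)·log₂(22/59)]
  = 0.446908 + 0.165513 + 0.530689 = 1.1431 bits

H(Y|X) = Σ_x P(x)·H(Y|X=x):
  X=0: P(X=0) = 35/59, P(Y|X=0) = (9/35, 5/7, 1/35) → H(Y|X=0) = 0.997119
  X=1: P(X=1) = 2/59, P(Y|X=1) = (0, 1, 0) → H(Y|X=1) = 0.000000
  X=2: P(X=2) = 22/59, P(Y|X=2) = (13/22, 0, 9/22) → H(Y|X=2) = 0.976021
H(Y|X) = (35/59)·0.997119 + (2/59)·0.000000 + (22/59)·0.976021 = 0.9555 bits

H(X,Y) = -Σ_{x,y} P(x,y) log₂ P(x,y). Per-cell terms -P(x,y)·log₂P(x,y):
  X=0: 0.413804, 0.524910, 0.099706
  X=1: 0.000000, 0.165513, 0.000000
  X=2: 0.480824, 0.000000, 0.413804
  (cells with P = 0 contribute 0)
Sum of the 9 terms: H(X,Y) = 2.0986 bits

Chain rule check:
  H(X) + H(Y|X) = 1.1431 + 0.9555 = 2.0986 bits
  H(X,Y) = 2.0986 bits
✓ Chain rule verified.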